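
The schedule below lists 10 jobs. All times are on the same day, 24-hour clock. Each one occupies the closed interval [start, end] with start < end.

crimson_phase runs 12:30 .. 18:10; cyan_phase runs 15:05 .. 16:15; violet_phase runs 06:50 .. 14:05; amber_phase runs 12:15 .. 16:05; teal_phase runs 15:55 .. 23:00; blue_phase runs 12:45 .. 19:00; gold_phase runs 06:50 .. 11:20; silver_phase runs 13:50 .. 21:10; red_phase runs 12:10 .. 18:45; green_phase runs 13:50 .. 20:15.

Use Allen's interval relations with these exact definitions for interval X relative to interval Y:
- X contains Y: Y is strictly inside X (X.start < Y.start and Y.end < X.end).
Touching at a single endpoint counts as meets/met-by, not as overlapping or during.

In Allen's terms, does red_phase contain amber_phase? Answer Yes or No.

red_phase = [12:10, 18:45], amber_phase = [12:15, 16:05].
Actual relation of red_phase to amber_phase: contains.
Asked whether 'contains' holds → Yes.

Yes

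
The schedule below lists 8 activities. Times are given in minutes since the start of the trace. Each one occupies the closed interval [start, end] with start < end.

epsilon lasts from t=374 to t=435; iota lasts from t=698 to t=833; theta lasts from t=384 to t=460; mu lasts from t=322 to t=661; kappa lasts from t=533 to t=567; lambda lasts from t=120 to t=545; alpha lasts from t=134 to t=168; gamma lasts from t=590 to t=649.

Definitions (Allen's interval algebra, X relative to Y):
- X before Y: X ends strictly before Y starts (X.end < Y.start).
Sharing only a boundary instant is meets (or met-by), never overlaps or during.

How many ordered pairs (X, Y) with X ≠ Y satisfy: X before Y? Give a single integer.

18

Checking all 56 ordered pairs for relation 'before'; matching pairs in alphabetical order:
(alpha, epsilon): alpha before epsilon ✓
(alpha, gamma): alpha before gamma ✓
(alpha, iota): alpha before iota ✓
(alpha, kappa): alpha before kappa ✓
(alpha, mu): alpha before mu ✓
(alpha, theta): alpha before theta ✓
(epsilon, gamma): epsilon before gamma ✓
(epsilon, iota): epsilon before iota ✓
(epsilon, kappa): epsilon before kappa ✓
(gamma, iota): gamma before iota ✓
(kappa, gamma): kappa before gamma ✓
(kappa, iota): kappa before iota ✓
(lambda, gamma): lambda before gamma ✓
(lambda, iota): lambda before iota ✓
(mu, iota): mu before iota ✓
(theta, gamma): theta before gamma ✓
(theta, iota): theta before iota ✓
(theta, kappa): theta before kappa ✓
Count: 18.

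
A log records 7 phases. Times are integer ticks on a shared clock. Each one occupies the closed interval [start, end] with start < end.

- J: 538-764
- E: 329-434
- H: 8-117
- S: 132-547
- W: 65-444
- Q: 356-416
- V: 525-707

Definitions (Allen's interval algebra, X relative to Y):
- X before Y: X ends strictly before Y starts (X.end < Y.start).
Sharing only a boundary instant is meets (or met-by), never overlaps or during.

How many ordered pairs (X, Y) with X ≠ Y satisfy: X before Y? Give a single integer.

11

Checking all 42 ordered pairs for relation 'before'; matching pairs in alphabetical order:
(E, J): E before J ✓
(E, V): E before V ✓
(H, E): H before E ✓
(H, J): H before J ✓
(H, Q): H before Q ✓
(H, S): H before S ✓
(H, V): H before V ✓
(Q, J): Q before J ✓
(Q, V): Q before V ✓
(W, J): W before J ✓
(W, V): W before V ✓
Count: 11.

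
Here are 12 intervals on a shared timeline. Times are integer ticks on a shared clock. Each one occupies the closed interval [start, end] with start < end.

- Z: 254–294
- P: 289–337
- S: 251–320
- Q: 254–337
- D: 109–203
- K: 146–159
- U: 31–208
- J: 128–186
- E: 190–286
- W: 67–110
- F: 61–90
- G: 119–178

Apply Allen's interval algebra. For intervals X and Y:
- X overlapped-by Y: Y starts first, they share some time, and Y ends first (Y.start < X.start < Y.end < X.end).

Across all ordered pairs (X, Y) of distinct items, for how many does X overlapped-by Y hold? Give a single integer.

Checking all 132 ordered pairs for relation 'overlapped-by'; matching pairs in alphabetical order:
(D, W): D overlapped-by W ✓
(E, D): E overlapped-by D ✓
(E, U): E overlapped-by U ✓
(J, G): J overlapped-by G ✓
(P, S): P overlapped-by S ✓
(P, Z): P overlapped-by Z ✓
(Q, E): Q overlapped-by E ✓
(Q, S): Q overlapped-by S ✓
(S, E): S overlapped-by E ✓
(W, F): W overlapped-by F ✓
(Z, E): Z overlapped-by E ✓
Count: 11.

11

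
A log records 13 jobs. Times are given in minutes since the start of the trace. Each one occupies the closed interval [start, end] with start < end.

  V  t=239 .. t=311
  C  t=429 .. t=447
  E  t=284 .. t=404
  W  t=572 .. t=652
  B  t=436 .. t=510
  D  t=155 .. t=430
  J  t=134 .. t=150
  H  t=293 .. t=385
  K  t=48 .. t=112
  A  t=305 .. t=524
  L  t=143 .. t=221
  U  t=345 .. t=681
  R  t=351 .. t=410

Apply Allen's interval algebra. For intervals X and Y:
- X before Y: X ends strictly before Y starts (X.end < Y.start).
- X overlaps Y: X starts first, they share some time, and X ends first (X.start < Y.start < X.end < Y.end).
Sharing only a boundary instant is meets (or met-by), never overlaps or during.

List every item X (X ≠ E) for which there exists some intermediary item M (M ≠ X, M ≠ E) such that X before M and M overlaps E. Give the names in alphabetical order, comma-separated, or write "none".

Target E = [t=284, t=404].
Intermediaries M with M overlaps E: V.
Via V — items with X before V: J, K, L.
Union: J, K, L.

J, K, L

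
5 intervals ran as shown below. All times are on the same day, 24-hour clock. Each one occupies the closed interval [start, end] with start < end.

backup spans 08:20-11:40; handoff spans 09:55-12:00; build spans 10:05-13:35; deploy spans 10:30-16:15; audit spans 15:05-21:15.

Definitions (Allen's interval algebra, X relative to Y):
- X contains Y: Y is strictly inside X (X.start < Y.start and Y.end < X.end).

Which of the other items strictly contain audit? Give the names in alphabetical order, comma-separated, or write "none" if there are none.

none

Target audit = [15:05, 21:15].
backup [08:20, 11:40] → before → no.
build [10:05, 13:35] → before → no.
deploy [10:30, 16:15] → overlaps → no.
handoff [09:55, 12:00] → before → no.
Result: none.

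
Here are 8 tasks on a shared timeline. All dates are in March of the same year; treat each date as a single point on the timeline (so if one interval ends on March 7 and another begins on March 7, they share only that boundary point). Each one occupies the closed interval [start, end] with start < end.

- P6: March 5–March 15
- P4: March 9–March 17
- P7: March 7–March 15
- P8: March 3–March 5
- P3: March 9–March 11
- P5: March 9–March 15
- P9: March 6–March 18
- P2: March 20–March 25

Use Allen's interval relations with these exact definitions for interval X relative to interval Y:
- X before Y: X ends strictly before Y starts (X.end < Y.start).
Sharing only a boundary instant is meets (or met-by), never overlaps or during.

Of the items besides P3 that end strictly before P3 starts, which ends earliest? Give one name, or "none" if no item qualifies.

Target P3 = [March 9, March 11].
P2 [March 20, March 25] → after → excluded.
P4 [March 9, March 17] → started-by → excluded.
P5 [March 9, March 15] → started-by → excluded.
P6 [March 5, March 15] → contains → excluded.
P7 [March 7, March 15] → contains → excluded.
P8 [March 3, March 5] → before → candidate.
P9 [March 6, March 18] → contains → excluded.
Among candidates, earliest end is March 5 → P8.

P8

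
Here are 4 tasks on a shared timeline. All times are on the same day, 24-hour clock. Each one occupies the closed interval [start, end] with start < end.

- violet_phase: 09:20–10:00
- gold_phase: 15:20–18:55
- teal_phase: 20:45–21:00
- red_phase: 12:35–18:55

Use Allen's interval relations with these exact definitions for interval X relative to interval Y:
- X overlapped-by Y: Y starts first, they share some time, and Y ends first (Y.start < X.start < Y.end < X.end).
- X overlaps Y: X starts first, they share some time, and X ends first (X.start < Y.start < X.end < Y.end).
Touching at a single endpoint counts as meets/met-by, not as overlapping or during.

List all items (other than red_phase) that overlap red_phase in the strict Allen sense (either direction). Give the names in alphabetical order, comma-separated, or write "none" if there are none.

Target red_phase = [12:35, 18:55].
gold_phase [15:20, 18:55] → finishes → no.
teal_phase [20:45, 21:00] → after → no.
violet_phase [09:20, 10:00] → before → no.
Result: none.

none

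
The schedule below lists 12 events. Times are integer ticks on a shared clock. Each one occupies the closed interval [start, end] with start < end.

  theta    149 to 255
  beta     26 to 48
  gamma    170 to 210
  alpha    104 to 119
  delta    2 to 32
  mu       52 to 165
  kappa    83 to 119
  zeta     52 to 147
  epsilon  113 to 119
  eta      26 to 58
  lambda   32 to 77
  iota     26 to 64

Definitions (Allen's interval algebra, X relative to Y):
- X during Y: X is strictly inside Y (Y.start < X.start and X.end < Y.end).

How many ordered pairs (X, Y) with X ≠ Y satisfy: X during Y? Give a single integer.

7

Checking all 132 ordered pairs for relation 'during'; matching pairs in alphabetical order:
(alpha, mu): alpha during mu ✓
(alpha, zeta): alpha during zeta ✓
(epsilon, mu): epsilon during mu ✓
(epsilon, zeta): epsilon during zeta ✓
(gamma, theta): gamma during theta ✓
(kappa, mu): kappa during mu ✓
(kappa, zeta): kappa during zeta ✓
Count: 7.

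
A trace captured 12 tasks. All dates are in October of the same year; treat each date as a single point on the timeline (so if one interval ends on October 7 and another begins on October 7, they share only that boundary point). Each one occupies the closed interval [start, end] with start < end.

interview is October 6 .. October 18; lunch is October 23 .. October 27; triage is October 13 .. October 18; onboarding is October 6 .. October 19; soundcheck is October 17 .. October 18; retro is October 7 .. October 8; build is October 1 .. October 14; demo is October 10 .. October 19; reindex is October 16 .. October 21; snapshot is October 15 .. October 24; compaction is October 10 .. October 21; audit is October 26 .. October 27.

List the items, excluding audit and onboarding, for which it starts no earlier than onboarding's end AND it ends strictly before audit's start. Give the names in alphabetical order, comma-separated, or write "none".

none

Conditions: its start is no earlier than onboarding's end (X.start >= October 19) AND its end is strictly before audit's start (X.end < October 26).
build: start October 1 >= October 19? ✗; end October 14 < October 26? ✓ → no.
compaction: start October 10 >= October 19? ✗; end October 21 < October 26? ✓ → no.
demo: start October 10 >= October 19? ✗; end October 19 < October 26? ✓ → no.
interview: start October 6 >= October 19? ✗; end October 18 < October 26? ✓ → no.
lunch: start October 23 >= October 19? ✓; end October 27 < October 26? ✗ → no.
reindex: start October 16 >= October 19? ✗; end October 21 < October 26? ✓ → no.
retro: start October 7 >= October 19? ✗; end October 8 < October 26? ✓ → no.
snapshot: start October 15 >= October 19? ✗; end October 24 < October 26? ✓ → no.
soundcheck: start October 17 >= October 19? ✗; end October 18 < October 26? ✓ → no.
triage: start October 13 >= October 19? ✗; end October 18 < October 26? ✓ → no.
Result: none.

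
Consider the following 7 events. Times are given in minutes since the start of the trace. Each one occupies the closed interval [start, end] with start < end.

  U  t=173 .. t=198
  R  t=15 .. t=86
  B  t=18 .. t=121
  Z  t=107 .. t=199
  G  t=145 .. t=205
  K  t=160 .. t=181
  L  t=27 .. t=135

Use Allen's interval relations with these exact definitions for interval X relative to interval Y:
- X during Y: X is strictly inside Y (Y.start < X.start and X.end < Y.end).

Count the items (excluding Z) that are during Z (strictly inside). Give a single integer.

Target Z = [t=107, t=199].
B [t=18, t=121] → overlaps → no.
G [t=145, t=205] → overlapped-by → no.
K [t=160, t=181] → during → counts.
L [t=27, t=135] → overlaps → no.
R [t=15, t=86] → before → no.
U [t=173, t=198] → during → counts.
Total: 2.

2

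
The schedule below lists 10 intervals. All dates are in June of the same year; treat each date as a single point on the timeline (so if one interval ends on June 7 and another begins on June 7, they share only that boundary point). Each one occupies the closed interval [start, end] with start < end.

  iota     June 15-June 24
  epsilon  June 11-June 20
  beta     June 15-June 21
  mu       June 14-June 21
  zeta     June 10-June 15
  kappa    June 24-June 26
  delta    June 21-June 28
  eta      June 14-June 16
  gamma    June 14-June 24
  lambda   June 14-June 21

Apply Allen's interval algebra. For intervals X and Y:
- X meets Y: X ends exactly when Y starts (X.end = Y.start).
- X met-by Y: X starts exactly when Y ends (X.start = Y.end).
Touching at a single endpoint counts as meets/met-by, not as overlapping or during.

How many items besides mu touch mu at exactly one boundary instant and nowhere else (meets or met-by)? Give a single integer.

Target mu = [June 14, June 21].
beta [June 15, June 21] → finishes → no.
delta [June 21, June 28] → met-by → counts.
epsilon [June 11, June 20] → overlaps → no.
eta [June 14, June 16] → starts → no.
gamma [June 14, June 24] → started-by → no.
iota [June 15, June 24] → overlapped-by → no.
kappa [June 24, June 26] → after → no.
lambda [June 14, June 21] → equals → no.
zeta [June 10, June 15] → overlaps → no.
Total: 1.

1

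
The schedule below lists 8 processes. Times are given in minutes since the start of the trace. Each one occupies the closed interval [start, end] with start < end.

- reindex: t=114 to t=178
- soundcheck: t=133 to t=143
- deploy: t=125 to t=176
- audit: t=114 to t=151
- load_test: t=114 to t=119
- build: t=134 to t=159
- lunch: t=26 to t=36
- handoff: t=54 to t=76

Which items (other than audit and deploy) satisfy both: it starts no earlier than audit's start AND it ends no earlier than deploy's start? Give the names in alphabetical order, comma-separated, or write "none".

Conditions: its start is no earlier than audit's start (X.start >= t=114) AND its end is no earlier than deploy's start (X.end >= t=125).
build: start t=134 >= t=114? ✓; end t=159 >= t=125? ✓ → yes.
handoff: start t=54 >= t=114? ✗; end t=76 >= t=125? ✗ → no.
load_test: start t=114 >= t=114? ✓; end t=119 >= t=125? ✗ → no.
lunch: start t=26 >= t=114? ✗; end t=36 >= t=125? ✗ → no.
reindex: start t=114 >= t=114? ✓; end t=178 >= t=125? ✓ → yes.
soundcheck: start t=133 >= t=114? ✓; end t=143 >= t=125? ✓ → yes.
Result: build, reindex, soundcheck.

build, reindex, soundcheck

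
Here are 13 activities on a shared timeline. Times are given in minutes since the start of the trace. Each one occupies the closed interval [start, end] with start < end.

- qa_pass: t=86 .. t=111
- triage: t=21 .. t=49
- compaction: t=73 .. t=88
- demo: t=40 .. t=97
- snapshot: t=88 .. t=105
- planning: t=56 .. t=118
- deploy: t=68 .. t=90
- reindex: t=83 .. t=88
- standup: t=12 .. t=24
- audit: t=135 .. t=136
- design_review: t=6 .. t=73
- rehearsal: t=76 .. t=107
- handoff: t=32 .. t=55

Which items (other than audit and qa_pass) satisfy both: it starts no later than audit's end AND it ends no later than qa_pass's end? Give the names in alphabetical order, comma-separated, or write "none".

compaction, demo, deploy, design_review, handoff, rehearsal, reindex, snapshot, standup, triage

Conditions: its start is no later than audit's end (X.start <= t=136) AND its end is no later than qa_pass's end (X.end <= t=111).
compaction: start t=73 <= t=136? ✓; end t=88 <= t=111? ✓ → yes.
demo: start t=40 <= t=136? ✓; end t=97 <= t=111? ✓ → yes.
deploy: start t=68 <= t=136? ✓; end t=90 <= t=111? ✓ → yes.
design_review: start t=6 <= t=136? ✓; end t=73 <= t=111? ✓ → yes.
handoff: start t=32 <= t=136? ✓; end t=55 <= t=111? ✓ → yes.
planning: start t=56 <= t=136? ✓; end t=118 <= t=111? ✗ → no.
rehearsal: start t=76 <= t=136? ✓; end t=107 <= t=111? ✓ → yes.
reindex: start t=83 <= t=136? ✓; end t=88 <= t=111? ✓ → yes.
snapshot: start t=88 <= t=136? ✓; end t=105 <= t=111? ✓ → yes.
standup: start t=12 <= t=136? ✓; end t=24 <= t=111? ✓ → yes.
triage: start t=21 <= t=136? ✓; end t=49 <= t=111? ✓ → yes.
Result: compaction, demo, deploy, design_review, handoff, rehearsal, reindex, snapshot, standup, triage.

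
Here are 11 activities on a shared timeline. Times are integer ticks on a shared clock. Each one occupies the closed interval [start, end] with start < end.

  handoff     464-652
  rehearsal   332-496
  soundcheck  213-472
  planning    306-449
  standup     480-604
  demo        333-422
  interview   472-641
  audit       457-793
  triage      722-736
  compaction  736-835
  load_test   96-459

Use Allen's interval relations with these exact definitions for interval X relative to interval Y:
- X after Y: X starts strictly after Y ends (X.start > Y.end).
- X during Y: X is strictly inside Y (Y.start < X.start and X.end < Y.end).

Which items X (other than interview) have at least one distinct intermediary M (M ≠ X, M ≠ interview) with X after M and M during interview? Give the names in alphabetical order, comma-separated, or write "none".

Target interview = [472, 641].
Intermediaries M with M during interview: standup.
Via standup — items with X after standup: compaction, triage.
Union: compaction, triage.

compaction, triage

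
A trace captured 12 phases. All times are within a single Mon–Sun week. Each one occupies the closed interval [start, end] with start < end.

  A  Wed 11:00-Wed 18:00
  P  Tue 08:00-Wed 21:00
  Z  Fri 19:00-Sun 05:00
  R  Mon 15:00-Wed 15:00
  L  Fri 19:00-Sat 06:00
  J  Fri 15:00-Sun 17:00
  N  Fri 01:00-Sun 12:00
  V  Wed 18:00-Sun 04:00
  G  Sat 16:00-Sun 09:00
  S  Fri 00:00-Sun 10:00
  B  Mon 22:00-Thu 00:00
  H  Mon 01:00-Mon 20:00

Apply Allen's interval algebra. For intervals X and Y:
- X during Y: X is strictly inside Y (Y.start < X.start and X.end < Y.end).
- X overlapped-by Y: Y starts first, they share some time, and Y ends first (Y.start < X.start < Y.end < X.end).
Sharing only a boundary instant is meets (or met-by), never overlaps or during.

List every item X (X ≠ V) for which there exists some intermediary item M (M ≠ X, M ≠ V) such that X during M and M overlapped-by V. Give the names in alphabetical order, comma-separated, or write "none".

G, L, Z

Target V = [Wed 18:00, Sun 04:00].
Intermediaries M with M overlapped-by V: G, J, N, S, Z.
Via G — items with X during G: none.
Via J — items with X during J: G, L, Z.
Via N — items with X during N: G, L, Z.
Via S — items with X during S: G, L, Z.
Via Z — items with X during Z: none.
Union: G, L, Z.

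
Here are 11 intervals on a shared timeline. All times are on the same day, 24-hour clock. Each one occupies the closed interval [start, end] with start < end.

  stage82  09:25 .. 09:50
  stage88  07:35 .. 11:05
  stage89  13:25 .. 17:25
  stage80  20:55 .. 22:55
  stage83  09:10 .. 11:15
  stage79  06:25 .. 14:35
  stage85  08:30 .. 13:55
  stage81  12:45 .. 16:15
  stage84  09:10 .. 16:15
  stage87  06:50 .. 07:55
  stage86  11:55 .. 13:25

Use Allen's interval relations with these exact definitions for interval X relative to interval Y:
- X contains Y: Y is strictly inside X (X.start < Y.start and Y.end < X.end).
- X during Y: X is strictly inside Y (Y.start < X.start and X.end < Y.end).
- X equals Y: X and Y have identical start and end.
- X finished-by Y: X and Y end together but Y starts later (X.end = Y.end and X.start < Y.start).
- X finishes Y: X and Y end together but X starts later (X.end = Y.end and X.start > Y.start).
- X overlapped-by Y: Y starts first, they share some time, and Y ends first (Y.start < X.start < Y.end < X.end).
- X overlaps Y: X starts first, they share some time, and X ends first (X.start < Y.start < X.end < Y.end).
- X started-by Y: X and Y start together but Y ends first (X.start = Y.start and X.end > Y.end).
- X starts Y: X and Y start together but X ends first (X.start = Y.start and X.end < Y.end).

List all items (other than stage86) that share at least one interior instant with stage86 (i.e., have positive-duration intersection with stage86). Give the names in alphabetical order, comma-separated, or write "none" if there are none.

stage79, stage81, stage84, stage85

Target stage86 = [11:55, 13:25].
stage79 [06:25, 14:35] → contains → yes.
stage80 [20:55, 22:55] → after → no.
stage81 [12:45, 16:15] → overlapped-by → yes.
stage82 [09:25, 09:50] → before → no.
stage83 [09:10, 11:15] → before → no.
stage84 [09:10, 16:15] → contains → yes.
stage85 [08:30, 13:55] → contains → yes.
stage87 [06:50, 07:55] → before → no.
stage88 [07:35, 11:05] → before → no.
stage89 [13:25, 17:25] → met-by → no.
Result: stage79, stage81, stage84, stage85.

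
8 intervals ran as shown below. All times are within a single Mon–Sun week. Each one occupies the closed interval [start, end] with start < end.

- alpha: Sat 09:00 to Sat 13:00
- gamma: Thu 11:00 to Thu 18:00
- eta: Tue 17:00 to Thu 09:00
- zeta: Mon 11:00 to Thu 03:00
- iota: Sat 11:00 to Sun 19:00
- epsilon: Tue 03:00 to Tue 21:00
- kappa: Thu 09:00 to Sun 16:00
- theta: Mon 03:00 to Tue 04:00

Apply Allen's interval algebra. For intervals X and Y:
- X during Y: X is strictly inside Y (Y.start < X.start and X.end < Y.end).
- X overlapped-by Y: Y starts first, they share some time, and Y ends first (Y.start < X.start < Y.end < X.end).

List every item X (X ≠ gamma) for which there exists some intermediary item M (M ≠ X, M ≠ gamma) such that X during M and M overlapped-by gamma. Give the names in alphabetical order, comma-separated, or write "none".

none

Target gamma = [Thu 11:00, Thu 18:00].
Intermediaries M with M overlapped-by gamma: none.
Union: none.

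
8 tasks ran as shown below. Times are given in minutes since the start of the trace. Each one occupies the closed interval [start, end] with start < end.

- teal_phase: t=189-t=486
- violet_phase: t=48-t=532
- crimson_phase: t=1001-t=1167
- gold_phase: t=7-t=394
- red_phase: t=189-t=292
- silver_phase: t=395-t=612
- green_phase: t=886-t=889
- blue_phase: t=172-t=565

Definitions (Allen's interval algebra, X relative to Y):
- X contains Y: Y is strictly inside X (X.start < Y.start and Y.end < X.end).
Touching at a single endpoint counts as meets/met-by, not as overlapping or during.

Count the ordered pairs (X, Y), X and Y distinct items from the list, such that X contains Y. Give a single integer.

Checking all 56 ordered pairs for relation 'contains'; matching pairs in alphabetical order:
(blue_phase, red_phase): blue_phase contains red_phase ✓
(blue_phase, teal_phase): blue_phase contains teal_phase ✓
(gold_phase, red_phase): gold_phase contains red_phase ✓
(violet_phase, red_phase): violet_phase contains red_phase ✓
(violet_phase, teal_phase): violet_phase contains teal_phase ✓
Count: 5.

5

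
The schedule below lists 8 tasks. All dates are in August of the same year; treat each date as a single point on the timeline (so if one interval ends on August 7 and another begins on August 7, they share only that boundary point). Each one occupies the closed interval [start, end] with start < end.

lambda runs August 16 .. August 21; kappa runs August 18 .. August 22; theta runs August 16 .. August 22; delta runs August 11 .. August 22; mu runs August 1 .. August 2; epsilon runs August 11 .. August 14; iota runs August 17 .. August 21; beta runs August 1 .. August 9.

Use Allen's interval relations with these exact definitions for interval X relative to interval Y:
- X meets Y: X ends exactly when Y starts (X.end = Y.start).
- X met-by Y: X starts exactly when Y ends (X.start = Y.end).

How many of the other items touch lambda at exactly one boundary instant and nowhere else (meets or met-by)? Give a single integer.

Target lambda = [August 16, August 21].
beta [August 1, August 9] → before → no.
delta [August 11, August 22] → contains → no.
epsilon [August 11, August 14] → before → no.
iota [August 17, August 21] → finishes → no.
kappa [August 18, August 22] → overlapped-by → no.
mu [August 1, August 2] → before → no.
theta [August 16, August 22] → started-by → no.
Total: 0.

0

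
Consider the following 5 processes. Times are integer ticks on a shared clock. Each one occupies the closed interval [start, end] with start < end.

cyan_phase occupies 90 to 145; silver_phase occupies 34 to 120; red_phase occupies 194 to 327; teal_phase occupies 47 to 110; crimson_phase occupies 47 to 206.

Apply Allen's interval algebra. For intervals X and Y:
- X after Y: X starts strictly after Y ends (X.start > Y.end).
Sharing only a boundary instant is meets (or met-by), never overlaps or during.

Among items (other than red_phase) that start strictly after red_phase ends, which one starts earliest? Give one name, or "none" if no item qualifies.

none

Target red_phase = [194, 327].
crimson_phase [47, 206] → overlaps → excluded.
cyan_phase [90, 145] → before → excluded.
silver_phase [34, 120] → before → excluded.
teal_phase [47, 110] → before → excluded.
No candidates → none.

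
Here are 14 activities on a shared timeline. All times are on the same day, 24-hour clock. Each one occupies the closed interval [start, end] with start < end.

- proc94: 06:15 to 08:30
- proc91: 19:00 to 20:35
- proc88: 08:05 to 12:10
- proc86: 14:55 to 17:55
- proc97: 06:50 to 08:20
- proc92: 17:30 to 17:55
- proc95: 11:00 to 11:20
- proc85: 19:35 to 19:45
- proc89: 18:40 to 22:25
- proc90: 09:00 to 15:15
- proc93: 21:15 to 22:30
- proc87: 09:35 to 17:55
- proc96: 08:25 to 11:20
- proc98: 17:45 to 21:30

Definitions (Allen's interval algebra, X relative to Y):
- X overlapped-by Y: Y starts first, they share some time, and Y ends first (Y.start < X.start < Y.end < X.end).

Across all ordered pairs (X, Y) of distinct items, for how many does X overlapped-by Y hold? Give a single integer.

Checking all 182 ordered pairs for relation 'overlapped-by'; matching pairs in alphabetical order:
(proc86, proc90): proc86 overlapped-by proc90 ✓
(proc87, proc88): proc87 overlapped-by proc88 ✓
(proc87, proc90): proc87 overlapped-by proc90 ✓
(proc87, proc96): proc87 overlapped-by proc96 ✓
(proc88, proc94): proc88 overlapped-by proc94 ✓
(proc88, proc97): proc88 overlapped-by proc97 ✓
(proc89, proc98): proc89 overlapped-by proc98 ✓
(proc90, proc88): proc90 overlapped-by proc88 ✓
(proc90, proc96): proc90 overlapped-by proc96 ✓
(proc93, proc89): proc93 overlapped-by proc89 ✓
(proc93, proc98): proc93 overlapped-by proc98 ✓
(proc96, proc94): proc96 overlapped-by proc94 ✓
(proc98, proc86): proc98 overlapped-by proc86 ✓
(proc98, proc87): proc98 overlapped-by proc87 ✓
(proc98, proc92): proc98 overlapped-by proc92 ✓
Count: 15.

15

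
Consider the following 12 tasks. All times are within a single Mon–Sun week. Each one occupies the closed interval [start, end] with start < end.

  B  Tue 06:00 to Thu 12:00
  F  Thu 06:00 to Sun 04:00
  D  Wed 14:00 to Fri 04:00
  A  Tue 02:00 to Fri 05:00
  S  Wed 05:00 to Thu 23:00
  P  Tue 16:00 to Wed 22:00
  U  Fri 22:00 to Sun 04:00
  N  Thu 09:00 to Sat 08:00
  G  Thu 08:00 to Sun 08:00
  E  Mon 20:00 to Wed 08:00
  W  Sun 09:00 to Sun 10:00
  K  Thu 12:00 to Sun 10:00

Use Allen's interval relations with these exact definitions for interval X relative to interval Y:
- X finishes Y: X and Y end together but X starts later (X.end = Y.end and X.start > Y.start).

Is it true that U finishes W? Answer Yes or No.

No

U = [Fri 22:00, Sun 04:00], W = [Sun 09:00, Sun 10:00].
Actual relation of U to W: before.
Asked whether 'finishes' holds → No.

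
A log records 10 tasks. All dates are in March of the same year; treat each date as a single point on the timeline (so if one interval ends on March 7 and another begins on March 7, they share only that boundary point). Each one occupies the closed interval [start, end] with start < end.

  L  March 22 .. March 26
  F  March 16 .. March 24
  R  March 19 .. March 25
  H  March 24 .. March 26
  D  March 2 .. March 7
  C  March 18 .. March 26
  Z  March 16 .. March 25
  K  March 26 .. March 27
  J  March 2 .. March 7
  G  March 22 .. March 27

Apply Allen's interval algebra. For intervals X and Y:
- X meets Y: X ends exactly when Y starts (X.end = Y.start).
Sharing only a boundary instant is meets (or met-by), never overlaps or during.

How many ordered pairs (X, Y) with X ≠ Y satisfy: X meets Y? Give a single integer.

4

Checking all 90 ordered pairs for relation 'meets'; matching pairs in alphabetical order:
(C, K): C meets K ✓
(F, H): F meets H ✓
(H, K): H meets K ✓
(L, K): L meets K ✓
Count: 4.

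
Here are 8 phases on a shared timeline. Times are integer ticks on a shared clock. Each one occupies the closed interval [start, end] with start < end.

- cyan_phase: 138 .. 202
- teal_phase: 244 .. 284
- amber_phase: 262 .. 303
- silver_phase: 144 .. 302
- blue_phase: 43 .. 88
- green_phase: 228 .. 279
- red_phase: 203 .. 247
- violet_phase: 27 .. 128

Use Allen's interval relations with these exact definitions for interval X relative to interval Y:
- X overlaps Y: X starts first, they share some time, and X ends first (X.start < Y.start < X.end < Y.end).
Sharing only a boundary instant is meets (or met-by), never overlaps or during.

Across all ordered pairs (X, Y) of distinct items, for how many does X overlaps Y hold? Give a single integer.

Checking all 56 ordered pairs for relation 'overlaps'; matching pairs in alphabetical order:
(cyan_phase, silver_phase): cyan_phase overlaps silver_phase ✓
(green_phase, amber_phase): green_phase overlaps amber_phase ✓
(green_phase, teal_phase): green_phase overlaps teal_phase ✓
(red_phase, green_phase): red_phase overlaps green_phase ✓
(red_phase, teal_phase): red_phase overlaps teal_phase ✓
(silver_phase, amber_phase): silver_phase overlaps amber_phase ✓
(teal_phase, amber_phase): teal_phase overlaps amber_phase ✓
Count: 7.

7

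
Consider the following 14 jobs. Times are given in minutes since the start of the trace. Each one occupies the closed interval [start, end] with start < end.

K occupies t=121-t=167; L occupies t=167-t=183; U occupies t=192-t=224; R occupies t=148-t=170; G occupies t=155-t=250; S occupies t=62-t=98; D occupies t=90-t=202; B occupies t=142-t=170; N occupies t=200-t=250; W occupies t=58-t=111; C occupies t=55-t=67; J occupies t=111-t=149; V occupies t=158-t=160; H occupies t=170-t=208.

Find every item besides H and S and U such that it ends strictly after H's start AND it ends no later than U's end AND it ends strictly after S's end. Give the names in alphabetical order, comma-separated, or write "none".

D, L

Conditions: its end is strictly after H's start (X.end > t=170) AND its end is no later than U's end (X.end <= t=224) AND its end is strictly after S's end (X.end > t=98).
B: end t=170 > t=170? ✗; end t=170 <= t=224? ✓; end t=170 > t=98? ✓ → no.
C: end t=67 > t=170? ✗; end t=67 <= t=224? ✓; end t=67 > t=98? ✗ → no.
D: end t=202 > t=170? ✓; end t=202 <= t=224? ✓; end t=202 > t=98? ✓ → yes.
G: end t=250 > t=170? ✓; end t=250 <= t=224? ✗; end t=250 > t=98? ✓ → no.
J: end t=149 > t=170? ✗; end t=149 <= t=224? ✓; end t=149 > t=98? ✓ → no.
K: end t=167 > t=170? ✗; end t=167 <= t=224? ✓; end t=167 > t=98? ✓ → no.
L: end t=183 > t=170? ✓; end t=183 <= t=224? ✓; end t=183 > t=98? ✓ → yes.
N: end t=250 > t=170? ✓; end t=250 <= t=224? ✗; end t=250 > t=98? ✓ → no.
R: end t=170 > t=170? ✗; end t=170 <= t=224? ✓; end t=170 > t=98? ✓ → no.
V: end t=160 > t=170? ✗; end t=160 <= t=224? ✓; end t=160 > t=98? ✓ → no.
W: end t=111 > t=170? ✗; end t=111 <= t=224? ✓; end t=111 > t=98? ✓ → no.
Result: D, L.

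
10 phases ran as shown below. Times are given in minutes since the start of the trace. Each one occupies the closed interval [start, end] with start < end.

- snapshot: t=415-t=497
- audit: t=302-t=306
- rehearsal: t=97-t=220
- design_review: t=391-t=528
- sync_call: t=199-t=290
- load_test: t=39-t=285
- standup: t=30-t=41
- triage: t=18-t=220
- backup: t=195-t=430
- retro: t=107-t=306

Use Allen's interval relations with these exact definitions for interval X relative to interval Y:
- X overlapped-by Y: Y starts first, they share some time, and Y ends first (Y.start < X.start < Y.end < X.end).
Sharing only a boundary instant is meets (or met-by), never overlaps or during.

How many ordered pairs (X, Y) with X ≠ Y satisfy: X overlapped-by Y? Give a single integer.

14

Checking all 90 ordered pairs for relation 'overlapped-by'; matching pairs in alphabetical order:
(backup, load_test): backup overlapped-by load_test ✓
(backup, rehearsal): backup overlapped-by rehearsal ✓
(backup, retro): backup overlapped-by retro ✓
(backup, triage): backup overlapped-by triage ✓
(design_review, backup): design_review overlapped-by backup ✓
(load_test, standup): load_test overlapped-by standup ✓
(load_test, triage): load_test overlapped-by triage ✓
(retro, load_test): retro overlapped-by load_test ✓
(retro, rehearsal): retro overlapped-by rehearsal ✓
(retro, triage): retro overlapped-by triage ✓
(snapshot, backup): snapshot overlapped-by backup ✓
(sync_call, load_test): sync_call overlapped-by load_test ✓
(sync_call, rehearsal): sync_call overlapped-by rehearsal ✓
(sync_call, triage): sync_call overlapped-by triage ✓
Count: 14.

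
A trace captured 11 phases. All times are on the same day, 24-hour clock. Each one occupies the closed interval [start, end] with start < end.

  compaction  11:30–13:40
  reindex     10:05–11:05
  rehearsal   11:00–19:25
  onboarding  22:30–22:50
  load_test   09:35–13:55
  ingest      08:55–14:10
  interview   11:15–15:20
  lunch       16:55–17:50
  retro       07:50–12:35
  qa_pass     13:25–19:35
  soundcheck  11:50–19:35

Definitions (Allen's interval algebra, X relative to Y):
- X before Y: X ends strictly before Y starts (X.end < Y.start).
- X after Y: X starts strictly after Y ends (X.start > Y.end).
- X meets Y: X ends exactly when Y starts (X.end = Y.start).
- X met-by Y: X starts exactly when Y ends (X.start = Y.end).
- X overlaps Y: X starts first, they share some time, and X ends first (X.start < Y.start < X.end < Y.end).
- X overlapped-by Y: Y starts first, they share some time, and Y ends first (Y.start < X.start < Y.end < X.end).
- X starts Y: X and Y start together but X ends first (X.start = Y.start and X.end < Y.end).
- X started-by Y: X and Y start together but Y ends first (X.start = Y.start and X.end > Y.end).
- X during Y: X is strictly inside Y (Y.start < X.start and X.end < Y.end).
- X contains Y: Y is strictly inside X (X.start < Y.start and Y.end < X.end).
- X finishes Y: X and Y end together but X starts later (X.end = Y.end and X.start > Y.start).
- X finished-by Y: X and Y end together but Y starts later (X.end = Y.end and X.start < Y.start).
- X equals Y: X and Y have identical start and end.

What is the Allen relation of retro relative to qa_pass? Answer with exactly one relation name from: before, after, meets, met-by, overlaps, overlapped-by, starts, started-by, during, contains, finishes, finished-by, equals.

retro = [07:50, 12:35]; qa_pass = [13:25, 19:35].
Compare endpoints: retro.start < qa_pass.start, retro.start < qa_pass.end, retro.end < qa_pass.start, retro.end < qa_pass.end.
That pattern is 'before'.

before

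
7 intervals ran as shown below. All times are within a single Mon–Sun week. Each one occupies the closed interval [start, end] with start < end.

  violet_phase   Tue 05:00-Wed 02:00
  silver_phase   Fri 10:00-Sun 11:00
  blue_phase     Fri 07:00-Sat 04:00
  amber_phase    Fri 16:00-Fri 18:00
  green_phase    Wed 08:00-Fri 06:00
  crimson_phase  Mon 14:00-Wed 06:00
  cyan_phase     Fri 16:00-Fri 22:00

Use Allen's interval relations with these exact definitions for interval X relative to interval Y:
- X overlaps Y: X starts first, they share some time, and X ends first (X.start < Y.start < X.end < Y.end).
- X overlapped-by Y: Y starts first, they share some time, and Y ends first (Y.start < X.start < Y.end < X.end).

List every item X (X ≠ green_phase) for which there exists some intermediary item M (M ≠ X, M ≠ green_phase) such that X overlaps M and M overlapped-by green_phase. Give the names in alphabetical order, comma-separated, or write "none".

none

Target green_phase = [Wed 08:00, Fri 06:00].
Intermediaries M with M overlapped-by green_phase: none.
Union: none.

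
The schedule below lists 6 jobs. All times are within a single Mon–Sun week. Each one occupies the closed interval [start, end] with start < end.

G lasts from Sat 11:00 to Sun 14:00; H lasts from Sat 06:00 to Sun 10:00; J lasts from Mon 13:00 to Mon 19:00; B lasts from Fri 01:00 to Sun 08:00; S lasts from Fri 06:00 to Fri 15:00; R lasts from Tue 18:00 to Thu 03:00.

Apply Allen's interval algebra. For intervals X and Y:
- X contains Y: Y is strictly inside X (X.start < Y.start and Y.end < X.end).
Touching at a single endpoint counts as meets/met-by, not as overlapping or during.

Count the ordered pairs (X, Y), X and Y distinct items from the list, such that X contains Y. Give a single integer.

1

Checking all 30 ordered pairs for relation 'contains'; matching pairs in alphabetical order:
(B, S): B contains S ✓
Count: 1.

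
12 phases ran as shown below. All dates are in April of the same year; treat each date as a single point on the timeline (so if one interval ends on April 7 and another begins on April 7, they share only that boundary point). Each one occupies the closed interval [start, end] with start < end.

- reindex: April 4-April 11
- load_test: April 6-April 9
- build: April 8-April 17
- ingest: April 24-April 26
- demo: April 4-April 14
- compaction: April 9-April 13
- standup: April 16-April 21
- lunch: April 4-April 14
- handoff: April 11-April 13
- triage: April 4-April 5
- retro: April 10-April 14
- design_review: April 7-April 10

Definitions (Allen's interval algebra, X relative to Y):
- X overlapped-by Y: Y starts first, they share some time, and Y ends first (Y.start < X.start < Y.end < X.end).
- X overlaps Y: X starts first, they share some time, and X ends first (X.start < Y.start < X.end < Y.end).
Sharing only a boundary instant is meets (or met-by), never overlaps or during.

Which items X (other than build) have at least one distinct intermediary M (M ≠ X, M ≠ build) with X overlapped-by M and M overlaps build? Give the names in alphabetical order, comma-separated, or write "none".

compaction, design_review, retro

Target build = [April 8, April 17].
Intermediaries M with M overlaps build: demo, design_review, load_test, lunch, reindex.
Via demo — items with X overlapped-by demo: none.
Via design_review — items with X overlapped-by design_review: compaction.
Via load_test — items with X overlapped-by load_test: design_review.
Via lunch — items with X overlapped-by lunch: none.
Via reindex — items with X overlapped-by reindex: compaction, retro.
Union: compaction, design_review, retro.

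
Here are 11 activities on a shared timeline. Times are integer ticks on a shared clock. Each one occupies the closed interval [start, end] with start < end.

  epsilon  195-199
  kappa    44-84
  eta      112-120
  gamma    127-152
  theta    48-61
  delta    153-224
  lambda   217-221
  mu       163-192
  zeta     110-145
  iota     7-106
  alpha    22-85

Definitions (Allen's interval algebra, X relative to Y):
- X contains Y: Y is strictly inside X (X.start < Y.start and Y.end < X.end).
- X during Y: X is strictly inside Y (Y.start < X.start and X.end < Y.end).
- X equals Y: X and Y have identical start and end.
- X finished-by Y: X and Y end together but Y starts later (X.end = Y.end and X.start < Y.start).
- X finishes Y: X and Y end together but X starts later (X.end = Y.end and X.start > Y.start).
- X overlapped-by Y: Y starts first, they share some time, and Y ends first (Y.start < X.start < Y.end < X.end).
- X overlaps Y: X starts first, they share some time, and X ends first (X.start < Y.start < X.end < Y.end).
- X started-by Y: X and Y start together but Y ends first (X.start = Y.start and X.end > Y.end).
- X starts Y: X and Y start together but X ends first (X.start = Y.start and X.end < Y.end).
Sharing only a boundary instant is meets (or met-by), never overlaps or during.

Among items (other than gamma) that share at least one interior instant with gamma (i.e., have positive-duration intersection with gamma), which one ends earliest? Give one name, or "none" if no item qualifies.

Target gamma = [127, 152].
alpha [22, 85] → before → excluded.
delta [153, 224] → after → excluded.
epsilon [195, 199] → after → excluded.
eta [112, 120] → before → excluded.
iota [7, 106] → before → excluded.
kappa [44, 84] → before → excluded.
lambda [217, 221] → after → excluded.
mu [163, 192] → after → excluded.
theta [48, 61] → before → excluded.
zeta [110, 145] → overlaps → candidate.
Among candidates, earliest end is 145 → zeta.

zeta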